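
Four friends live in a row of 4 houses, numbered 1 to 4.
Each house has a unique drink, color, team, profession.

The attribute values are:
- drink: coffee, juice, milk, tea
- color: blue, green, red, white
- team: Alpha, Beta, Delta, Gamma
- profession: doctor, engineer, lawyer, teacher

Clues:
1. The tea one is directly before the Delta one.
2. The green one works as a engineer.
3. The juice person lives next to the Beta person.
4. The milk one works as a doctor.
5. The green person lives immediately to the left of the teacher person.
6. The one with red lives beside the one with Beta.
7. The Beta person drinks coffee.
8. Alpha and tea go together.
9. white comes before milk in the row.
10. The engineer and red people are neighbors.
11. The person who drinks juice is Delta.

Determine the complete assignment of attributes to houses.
Solution:

House | Drink | Color | Team | Profession
-----------------------------------------
  1   | tea | green | Alpha | engineer
  2   | juice | red | Delta | teacher
  3   | coffee | white | Beta | lawyer
  4   | milk | blue | Gamma | doctor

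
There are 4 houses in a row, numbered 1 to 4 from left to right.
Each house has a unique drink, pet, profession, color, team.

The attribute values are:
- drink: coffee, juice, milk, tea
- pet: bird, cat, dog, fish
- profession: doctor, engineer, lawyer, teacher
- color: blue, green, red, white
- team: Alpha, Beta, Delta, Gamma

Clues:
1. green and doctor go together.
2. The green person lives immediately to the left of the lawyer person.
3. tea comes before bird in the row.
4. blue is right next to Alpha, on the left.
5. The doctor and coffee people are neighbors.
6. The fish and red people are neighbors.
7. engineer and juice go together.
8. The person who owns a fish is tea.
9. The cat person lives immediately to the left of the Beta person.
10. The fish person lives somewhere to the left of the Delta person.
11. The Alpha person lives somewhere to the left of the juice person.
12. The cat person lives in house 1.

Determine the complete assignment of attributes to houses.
Solution:

House | Drink | Pet | Profession | Color | Team
-----------------------------------------------
  1   | milk | cat | doctor | green | Gamma
  2   | coffee | dog | lawyer | blue | Beta
  3   | tea | fish | teacher | white | Alpha
  4   | juice | bird | engineer | red | Delta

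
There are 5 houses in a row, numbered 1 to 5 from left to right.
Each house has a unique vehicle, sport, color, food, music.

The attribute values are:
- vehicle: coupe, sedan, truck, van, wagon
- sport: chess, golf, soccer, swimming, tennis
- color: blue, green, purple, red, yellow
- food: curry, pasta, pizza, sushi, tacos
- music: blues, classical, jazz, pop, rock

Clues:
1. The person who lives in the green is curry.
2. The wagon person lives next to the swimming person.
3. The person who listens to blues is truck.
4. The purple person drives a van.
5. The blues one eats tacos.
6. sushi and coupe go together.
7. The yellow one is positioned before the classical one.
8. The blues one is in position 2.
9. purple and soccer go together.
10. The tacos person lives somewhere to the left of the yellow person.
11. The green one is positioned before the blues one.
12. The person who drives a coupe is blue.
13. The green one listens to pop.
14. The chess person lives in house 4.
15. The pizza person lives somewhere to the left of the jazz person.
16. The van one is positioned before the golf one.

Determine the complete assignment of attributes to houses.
Solution:

House | Vehicle | Sport | Color | Food | Music
----------------------------------------------
  1   | wagon | tennis | green | curry | pop
  2   | truck | swimming | red | tacos | blues
  3   | van | soccer | purple | pizza | rock
  4   | sedan | chess | yellow | pasta | jazz
  5   | coupe | golf | blue | sushi | classical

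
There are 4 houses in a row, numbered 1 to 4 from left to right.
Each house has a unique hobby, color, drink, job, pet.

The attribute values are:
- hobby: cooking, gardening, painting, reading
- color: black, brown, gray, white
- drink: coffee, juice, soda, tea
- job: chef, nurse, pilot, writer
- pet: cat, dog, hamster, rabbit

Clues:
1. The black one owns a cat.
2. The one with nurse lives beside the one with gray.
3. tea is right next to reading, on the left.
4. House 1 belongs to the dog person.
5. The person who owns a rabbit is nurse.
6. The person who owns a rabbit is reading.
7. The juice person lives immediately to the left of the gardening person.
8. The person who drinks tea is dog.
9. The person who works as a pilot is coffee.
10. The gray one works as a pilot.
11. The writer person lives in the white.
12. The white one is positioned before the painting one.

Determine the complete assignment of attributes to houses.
Solution:

House | Hobby | Color | Drink | Job | Pet
-----------------------------------------
  1   | cooking | white | tea | writer | dog
  2   | reading | brown | juice | nurse | rabbit
  3   | gardening | gray | coffee | pilot | hamster
  4   | painting | black | soda | chef | cat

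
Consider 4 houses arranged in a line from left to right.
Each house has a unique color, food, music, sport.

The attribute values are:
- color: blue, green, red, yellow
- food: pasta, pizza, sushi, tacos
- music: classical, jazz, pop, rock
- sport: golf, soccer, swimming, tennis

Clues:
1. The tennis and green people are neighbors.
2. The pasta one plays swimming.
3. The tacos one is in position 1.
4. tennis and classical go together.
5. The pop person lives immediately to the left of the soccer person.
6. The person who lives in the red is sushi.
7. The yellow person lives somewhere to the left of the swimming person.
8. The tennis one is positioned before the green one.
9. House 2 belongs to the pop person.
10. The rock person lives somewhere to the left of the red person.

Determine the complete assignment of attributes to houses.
Solution:

House | Color | Food | Music | Sport
------------------------------------
  1   | yellow | tacos | classical | tennis
  2   | green | pasta | pop | swimming
  3   | blue | pizza | rock | soccer
  4   | red | sushi | jazz | golf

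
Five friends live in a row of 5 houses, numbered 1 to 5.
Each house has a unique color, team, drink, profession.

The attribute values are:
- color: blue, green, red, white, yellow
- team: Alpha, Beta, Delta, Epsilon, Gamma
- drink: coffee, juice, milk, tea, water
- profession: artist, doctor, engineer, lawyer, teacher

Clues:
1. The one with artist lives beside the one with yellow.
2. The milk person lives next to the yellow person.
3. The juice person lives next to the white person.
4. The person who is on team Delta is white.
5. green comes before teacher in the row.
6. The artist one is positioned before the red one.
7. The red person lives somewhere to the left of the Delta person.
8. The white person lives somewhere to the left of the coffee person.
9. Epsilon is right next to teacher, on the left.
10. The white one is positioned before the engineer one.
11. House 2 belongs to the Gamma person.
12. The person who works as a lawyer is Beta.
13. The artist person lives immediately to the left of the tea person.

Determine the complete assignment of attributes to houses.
Solution:

House | Color | Team | Drink | Profession
-----------------------------------------
  1   | green | Epsilon | milk | artist
  2   | yellow | Gamma | tea | teacher
  3   | red | Beta | juice | lawyer
  4   | white | Delta | water | doctor
  5   | blue | Alpha | coffee | engineer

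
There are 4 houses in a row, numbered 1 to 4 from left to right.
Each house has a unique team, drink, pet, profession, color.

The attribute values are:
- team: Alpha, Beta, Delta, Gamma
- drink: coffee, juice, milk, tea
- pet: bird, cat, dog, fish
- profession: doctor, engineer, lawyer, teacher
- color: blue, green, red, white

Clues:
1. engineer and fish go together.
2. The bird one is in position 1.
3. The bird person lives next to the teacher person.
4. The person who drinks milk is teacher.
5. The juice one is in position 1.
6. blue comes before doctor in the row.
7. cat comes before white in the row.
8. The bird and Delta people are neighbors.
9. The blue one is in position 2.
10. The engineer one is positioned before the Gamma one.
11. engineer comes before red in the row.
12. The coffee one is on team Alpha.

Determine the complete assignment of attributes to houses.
Solution:

House | Team | Drink | Pet | Profession | Color
-----------------------------------------------
  1   | Beta | juice | bird | lawyer | green
  2   | Delta | milk | cat | teacher | blue
  3   | Alpha | coffee | fish | engineer | white
  4   | Gamma | tea | dog | doctor | red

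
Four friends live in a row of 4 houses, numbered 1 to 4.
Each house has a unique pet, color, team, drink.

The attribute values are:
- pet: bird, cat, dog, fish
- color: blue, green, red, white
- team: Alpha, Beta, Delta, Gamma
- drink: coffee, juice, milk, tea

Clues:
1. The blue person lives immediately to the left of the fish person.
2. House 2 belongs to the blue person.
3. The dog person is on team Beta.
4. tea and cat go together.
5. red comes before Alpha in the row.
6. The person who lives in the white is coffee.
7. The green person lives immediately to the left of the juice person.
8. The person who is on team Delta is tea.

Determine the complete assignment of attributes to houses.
Solution:

House | Pet | Color | Team | Drink
----------------------------------
  1   | cat | green | Delta | tea
  2   | dog | blue | Beta | juice
  3   | fish | red | Gamma | milk
  4   | bird | white | Alpha | coffee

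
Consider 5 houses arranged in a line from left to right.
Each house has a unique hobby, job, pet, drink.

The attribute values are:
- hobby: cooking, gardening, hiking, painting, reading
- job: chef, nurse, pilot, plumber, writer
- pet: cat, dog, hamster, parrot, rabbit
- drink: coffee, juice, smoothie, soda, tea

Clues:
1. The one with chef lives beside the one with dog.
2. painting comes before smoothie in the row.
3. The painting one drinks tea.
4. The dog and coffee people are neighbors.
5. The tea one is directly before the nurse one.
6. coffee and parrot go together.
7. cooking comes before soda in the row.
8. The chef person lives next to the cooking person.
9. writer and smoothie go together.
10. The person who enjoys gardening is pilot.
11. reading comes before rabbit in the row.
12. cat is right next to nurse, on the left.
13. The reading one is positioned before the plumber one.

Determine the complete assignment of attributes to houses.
Solution:

House | Hobby | Job | Pet | Drink
---------------------------------
  1   | painting | chef | cat | tea
  2   | cooking | nurse | dog | juice
  3   | gardening | pilot | parrot | coffee
  4   | reading | writer | hamster | smoothie
  5   | hiking | plumber | rabbit | soda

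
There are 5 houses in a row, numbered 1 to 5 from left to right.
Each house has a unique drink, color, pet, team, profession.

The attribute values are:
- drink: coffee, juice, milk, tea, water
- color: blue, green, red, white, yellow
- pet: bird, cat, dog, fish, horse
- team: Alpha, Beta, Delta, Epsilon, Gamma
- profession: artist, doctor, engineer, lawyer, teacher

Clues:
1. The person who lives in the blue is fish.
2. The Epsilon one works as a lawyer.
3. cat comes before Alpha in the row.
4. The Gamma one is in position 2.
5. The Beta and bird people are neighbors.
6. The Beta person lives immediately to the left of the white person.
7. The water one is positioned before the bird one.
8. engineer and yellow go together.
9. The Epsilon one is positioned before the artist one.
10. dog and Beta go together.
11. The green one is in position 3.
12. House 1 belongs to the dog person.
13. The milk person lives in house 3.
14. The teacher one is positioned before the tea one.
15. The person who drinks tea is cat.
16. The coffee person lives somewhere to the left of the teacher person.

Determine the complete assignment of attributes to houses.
Solution:

House | Drink | Color | Pet | Team | Profession
-----------------------------------------------
  1   | water | yellow | dog | Beta | engineer
  2   | coffee | white | bird | Gamma | doctor
  3   | milk | green | horse | Delta | teacher
  4   | tea | red | cat | Epsilon | lawyer
  5   | juice | blue | fish | Alpha | artist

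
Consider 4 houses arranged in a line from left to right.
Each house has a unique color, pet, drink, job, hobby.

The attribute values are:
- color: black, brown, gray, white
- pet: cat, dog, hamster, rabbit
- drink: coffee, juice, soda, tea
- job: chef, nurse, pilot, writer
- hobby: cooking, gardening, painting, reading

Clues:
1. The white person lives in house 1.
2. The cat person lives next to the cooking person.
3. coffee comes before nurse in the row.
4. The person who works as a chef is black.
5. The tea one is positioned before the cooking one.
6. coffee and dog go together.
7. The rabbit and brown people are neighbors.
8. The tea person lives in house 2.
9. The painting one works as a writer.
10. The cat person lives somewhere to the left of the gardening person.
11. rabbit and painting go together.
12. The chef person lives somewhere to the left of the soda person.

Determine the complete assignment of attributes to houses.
Solution:

House | Color | Pet | Drink | Job | Hobby
-----------------------------------------
  1   | white | rabbit | juice | writer | painting
  2   | brown | cat | tea | pilot | reading
  3   | black | dog | coffee | chef | cooking
  4   | gray | hamster | soda | nurse | gardening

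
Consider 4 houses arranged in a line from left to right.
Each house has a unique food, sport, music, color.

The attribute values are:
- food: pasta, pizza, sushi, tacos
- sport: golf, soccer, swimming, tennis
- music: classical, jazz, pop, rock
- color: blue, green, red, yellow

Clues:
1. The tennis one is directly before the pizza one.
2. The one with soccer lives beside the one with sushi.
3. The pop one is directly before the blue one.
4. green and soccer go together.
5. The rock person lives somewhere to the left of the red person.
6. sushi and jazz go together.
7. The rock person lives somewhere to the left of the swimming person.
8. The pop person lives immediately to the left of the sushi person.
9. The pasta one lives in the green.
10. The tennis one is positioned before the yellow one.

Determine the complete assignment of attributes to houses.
Solution:

House | Food | Sport | Music | Color
------------------------------------
  1   | pasta | soccer | pop | green
  2   | sushi | tennis | jazz | blue
  3   | pizza | golf | rock | yellow
  4   | tacos | swimming | classical | red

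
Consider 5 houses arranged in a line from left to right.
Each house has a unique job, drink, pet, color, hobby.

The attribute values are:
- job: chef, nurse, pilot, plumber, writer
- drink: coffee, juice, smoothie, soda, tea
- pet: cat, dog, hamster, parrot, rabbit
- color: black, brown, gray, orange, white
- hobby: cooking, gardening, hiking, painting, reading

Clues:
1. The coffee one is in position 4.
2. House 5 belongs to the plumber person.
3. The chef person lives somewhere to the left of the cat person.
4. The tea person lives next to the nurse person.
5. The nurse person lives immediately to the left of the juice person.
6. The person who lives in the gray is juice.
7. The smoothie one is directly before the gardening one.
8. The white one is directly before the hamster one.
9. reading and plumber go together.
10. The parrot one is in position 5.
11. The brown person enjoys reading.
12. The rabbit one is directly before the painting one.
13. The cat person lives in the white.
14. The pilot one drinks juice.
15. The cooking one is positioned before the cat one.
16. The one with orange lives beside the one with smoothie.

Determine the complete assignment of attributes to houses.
Solution:

House | Job | Drink | Pet | Color | Hobby
-----------------------------------------
  1   | chef | tea | rabbit | orange | cooking
  2   | nurse | smoothie | cat | white | painting
  3   | pilot | juice | hamster | gray | gardening
  4   | writer | coffee | dog | black | hiking
  5   | plumber | soda | parrot | brown | reading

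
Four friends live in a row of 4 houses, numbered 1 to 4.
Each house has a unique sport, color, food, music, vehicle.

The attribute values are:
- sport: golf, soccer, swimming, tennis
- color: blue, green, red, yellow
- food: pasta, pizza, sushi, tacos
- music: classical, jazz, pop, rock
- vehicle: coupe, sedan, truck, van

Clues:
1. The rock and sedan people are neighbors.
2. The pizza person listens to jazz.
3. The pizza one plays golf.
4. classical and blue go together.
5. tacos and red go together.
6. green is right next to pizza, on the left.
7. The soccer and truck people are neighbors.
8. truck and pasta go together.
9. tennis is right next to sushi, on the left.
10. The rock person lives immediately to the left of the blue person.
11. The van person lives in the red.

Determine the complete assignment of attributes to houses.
Solution:

House | Sport | Color | Food | Music | Vehicle
----------------------------------------------
  1   | tennis | red | tacos | rock | van
  2   | soccer | blue | sushi | classical | sedan
  3   | swimming | green | pasta | pop | truck
  4   | golf | yellow | pizza | jazz | coupe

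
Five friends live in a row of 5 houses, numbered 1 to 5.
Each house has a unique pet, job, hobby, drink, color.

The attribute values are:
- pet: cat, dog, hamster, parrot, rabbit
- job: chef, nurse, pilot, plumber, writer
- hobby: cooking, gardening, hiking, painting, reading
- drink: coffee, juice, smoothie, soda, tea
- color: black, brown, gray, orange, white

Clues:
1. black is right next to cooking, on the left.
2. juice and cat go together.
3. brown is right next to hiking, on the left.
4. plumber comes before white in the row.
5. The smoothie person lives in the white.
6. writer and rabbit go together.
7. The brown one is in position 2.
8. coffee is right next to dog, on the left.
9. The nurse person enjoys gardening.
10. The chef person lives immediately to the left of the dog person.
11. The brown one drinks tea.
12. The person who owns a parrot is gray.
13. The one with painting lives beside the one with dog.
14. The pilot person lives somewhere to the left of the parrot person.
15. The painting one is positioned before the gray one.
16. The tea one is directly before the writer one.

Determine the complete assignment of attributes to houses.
Solution:

House | Pet | Job | Hobby | Drink | Color
-----------------------------------------
  1   | hamster | chef | painting | coffee | black
  2   | dog | plumber | cooking | tea | brown
  3   | rabbit | writer | hiking | smoothie | white
  4   | cat | pilot | reading | juice | orange
  5   | parrot | nurse | gardening | soda | gray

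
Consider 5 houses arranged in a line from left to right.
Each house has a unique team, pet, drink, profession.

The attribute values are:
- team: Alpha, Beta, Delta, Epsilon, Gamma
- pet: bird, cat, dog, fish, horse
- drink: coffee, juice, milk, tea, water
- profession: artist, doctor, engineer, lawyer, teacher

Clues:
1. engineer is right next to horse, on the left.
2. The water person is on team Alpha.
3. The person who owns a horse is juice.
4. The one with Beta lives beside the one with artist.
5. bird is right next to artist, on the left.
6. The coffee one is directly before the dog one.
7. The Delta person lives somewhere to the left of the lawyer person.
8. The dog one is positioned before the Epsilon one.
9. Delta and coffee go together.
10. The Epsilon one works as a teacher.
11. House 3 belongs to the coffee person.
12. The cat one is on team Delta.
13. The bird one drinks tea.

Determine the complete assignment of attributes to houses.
Solution:

House | Team | Pet | Drink | Profession
---------------------------------------
  1   | Beta | bird | tea | engineer
  2   | Gamma | horse | juice | artist
  3   | Delta | cat | coffee | doctor
  4   | Alpha | dog | water | lawyer
  5   | Epsilon | fish | milk | teacher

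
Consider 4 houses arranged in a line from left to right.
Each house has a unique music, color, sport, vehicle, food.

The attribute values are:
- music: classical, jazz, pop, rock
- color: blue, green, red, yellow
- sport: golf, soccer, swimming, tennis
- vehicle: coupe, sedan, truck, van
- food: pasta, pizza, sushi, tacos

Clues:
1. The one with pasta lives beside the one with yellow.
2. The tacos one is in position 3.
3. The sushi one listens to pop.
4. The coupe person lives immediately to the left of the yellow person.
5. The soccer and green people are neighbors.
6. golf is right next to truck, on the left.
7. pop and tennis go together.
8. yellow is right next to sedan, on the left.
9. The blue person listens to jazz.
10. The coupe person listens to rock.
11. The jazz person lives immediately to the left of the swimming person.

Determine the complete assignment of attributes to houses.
Solution:

House | Music | Color | Sport | Vehicle | Food
----------------------------------------------
  1   | rock | red | golf | coupe | pasta
  2   | pop | yellow | tennis | truck | sushi
  3   | jazz | blue | soccer | sedan | tacos
  4   | classical | green | swimming | van | pizza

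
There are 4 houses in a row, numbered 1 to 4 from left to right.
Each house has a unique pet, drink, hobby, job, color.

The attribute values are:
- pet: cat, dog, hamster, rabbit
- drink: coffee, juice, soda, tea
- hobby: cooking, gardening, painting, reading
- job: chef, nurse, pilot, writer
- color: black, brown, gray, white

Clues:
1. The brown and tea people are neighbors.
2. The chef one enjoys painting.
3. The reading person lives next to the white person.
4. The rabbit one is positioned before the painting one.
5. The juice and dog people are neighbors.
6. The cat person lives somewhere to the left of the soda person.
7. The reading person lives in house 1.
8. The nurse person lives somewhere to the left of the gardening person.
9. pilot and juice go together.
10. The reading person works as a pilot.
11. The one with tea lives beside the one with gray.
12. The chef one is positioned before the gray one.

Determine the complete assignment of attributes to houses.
Solution:

House | Pet | Drink | Hobby | Job | Color
-----------------------------------------
  1   | rabbit | juice | reading | pilot | brown
  2   | dog | tea | painting | chef | white
  3   | cat | coffee | cooking | nurse | gray
  4   | hamster | soda | gardening | writer | black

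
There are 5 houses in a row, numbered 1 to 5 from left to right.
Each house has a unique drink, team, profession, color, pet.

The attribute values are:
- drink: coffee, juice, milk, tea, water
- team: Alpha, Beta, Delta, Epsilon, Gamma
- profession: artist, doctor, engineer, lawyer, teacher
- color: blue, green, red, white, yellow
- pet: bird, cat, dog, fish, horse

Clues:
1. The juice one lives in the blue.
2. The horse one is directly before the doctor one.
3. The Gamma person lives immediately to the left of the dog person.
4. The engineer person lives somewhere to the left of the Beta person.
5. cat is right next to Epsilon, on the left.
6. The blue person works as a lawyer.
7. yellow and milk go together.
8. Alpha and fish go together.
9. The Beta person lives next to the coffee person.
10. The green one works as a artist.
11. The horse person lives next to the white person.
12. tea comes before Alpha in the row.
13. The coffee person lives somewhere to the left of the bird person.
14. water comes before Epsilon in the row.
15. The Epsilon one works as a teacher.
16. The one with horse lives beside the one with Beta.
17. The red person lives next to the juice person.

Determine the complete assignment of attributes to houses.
Solution:

House | Drink | Team | Profession | Color | Pet
-----------------------------------------------
  1   | milk | Gamma | engineer | yellow | horse
  2   | water | Beta | doctor | white | dog
  3   | coffee | Delta | artist | green | cat
  4   | tea | Epsilon | teacher | red | bird
  5   | juice | Alpha | lawyer | blue | fish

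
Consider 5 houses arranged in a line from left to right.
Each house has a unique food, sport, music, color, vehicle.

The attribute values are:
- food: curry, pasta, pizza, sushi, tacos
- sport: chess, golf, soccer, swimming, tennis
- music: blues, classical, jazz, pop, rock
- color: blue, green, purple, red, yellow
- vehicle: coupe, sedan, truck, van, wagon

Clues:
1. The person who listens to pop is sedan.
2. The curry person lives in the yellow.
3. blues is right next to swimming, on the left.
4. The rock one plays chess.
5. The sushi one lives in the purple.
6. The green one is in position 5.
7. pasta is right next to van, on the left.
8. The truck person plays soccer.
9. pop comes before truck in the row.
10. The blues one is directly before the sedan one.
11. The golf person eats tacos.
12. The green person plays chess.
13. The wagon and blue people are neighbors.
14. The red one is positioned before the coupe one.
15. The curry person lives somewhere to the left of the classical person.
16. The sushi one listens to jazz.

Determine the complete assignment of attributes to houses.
Solution:

House | Food | Sport | Music | Color | Vehicle
----------------------------------------------
  1   | curry | tennis | blues | yellow | wagon
  2   | pasta | swimming | pop | blue | sedan
  3   | tacos | golf | classical | red | van
  4   | sushi | soccer | jazz | purple | truck
  5   | pizza | chess | rock | green | coupe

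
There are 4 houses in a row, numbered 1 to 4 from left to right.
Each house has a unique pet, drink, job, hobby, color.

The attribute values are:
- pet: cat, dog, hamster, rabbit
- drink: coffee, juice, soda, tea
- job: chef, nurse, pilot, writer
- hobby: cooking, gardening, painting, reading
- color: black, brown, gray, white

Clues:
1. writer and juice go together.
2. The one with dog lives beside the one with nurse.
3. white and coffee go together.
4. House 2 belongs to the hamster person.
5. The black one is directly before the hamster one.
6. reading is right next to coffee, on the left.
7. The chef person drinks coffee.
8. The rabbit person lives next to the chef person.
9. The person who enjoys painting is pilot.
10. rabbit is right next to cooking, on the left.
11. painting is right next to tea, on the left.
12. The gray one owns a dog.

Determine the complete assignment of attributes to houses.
Solution:

House | Pet | Drink | Job | Hobby | Color
-----------------------------------------
  1   | rabbit | juice | writer | reading | black
  2   | hamster | coffee | chef | cooking | white
  3   | dog | soda | pilot | painting | gray
  4   | cat | tea | nurse | gardening | brown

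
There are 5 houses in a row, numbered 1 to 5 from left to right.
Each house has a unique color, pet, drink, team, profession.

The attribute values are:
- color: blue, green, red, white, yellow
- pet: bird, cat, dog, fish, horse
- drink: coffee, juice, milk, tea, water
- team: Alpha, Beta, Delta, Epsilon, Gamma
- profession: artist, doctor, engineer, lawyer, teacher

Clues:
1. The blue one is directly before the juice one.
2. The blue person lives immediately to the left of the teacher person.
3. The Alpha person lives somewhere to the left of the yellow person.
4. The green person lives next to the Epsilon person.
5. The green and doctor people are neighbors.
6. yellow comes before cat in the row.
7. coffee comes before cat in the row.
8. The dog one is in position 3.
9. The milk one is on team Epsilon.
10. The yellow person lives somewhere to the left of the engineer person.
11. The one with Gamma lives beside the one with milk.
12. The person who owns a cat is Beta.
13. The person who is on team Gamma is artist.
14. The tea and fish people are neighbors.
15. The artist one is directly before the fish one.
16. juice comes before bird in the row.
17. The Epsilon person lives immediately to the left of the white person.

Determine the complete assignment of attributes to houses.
Solution:

House | Color | Pet | Drink | Team | Profession
-----------------------------------------------
  1   | green | horse | tea | Gamma | artist
  2   | blue | fish | milk | Epsilon | doctor
  3   | white | dog | juice | Alpha | teacher
  4   | yellow | bird | coffee | Delta | lawyer
  5   | red | cat | water | Beta | engineer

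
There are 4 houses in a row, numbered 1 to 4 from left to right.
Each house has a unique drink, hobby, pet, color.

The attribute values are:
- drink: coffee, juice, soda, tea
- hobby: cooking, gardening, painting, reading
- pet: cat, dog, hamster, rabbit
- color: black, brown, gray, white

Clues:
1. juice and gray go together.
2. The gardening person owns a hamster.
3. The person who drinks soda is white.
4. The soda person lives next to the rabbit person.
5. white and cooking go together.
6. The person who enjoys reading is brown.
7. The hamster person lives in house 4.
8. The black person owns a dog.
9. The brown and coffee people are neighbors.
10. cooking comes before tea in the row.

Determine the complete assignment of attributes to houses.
Solution:

House | Drink | Hobby | Pet | Color
-----------------------------------
  1   | soda | cooking | cat | white
  2   | tea | reading | rabbit | brown
  3   | coffee | painting | dog | black
  4   | juice | gardening | hamster | gray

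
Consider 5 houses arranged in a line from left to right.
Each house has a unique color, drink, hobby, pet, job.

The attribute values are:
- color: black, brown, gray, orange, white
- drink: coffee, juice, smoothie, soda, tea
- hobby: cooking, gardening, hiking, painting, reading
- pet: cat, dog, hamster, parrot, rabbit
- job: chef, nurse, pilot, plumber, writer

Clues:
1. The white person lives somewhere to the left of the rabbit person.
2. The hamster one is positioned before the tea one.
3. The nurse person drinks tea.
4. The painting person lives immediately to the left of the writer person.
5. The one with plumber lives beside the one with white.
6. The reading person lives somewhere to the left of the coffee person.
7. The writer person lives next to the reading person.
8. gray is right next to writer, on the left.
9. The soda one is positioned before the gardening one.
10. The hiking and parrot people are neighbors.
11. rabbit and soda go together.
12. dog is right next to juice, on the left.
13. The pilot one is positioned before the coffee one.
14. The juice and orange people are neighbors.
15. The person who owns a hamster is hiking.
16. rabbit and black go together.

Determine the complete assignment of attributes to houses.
Solution:

House | Color | Drink | Hobby | Pet | Job
-----------------------------------------
  1   | gray | smoothie | painting | dog | plumber
  2   | white | juice | hiking | hamster | writer
  3   | orange | tea | reading | parrot | nurse
  4   | black | soda | cooking | rabbit | pilot
  5   | brown | coffee | gardening | cat | chef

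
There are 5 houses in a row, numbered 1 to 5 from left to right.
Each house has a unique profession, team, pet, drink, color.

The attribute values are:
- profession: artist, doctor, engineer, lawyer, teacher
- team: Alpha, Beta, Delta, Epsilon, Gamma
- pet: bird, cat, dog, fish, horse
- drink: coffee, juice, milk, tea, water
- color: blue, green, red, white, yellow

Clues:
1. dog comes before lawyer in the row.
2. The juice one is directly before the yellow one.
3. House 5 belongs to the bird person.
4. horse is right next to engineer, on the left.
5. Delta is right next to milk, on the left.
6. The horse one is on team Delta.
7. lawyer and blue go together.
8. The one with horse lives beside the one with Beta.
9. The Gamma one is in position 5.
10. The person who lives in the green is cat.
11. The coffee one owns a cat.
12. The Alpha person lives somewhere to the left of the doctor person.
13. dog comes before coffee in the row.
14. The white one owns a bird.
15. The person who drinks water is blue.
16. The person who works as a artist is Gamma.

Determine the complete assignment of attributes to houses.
Solution:

House | Profession | Team | Pet | Drink | Color
-----------------------------------------------
  1   | teacher | Delta | horse | juice | red
  2   | engineer | Beta | dog | milk | yellow
  3   | lawyer | Alpha | fish | water | blue
  4   | doctor | Epsilon | cat | coffee | green
  5   | artist | Gamma | bird | tea | white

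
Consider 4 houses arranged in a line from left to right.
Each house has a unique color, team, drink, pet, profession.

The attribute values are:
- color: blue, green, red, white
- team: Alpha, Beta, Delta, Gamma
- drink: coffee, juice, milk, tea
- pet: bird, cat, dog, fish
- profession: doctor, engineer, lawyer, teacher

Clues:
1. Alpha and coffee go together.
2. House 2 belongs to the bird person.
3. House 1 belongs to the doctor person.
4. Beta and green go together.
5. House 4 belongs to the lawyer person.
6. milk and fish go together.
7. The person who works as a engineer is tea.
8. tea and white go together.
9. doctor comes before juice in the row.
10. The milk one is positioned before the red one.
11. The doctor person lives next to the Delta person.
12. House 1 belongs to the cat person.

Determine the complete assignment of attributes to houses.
Solution:

House | Color | Team | Drink | Pet | Profession
-----------------------------------------------
  1   | blue | Alpha | coffee | cat | doctor
  2   | white | Delta | tea | bird | engineer
  3   | green | Beta | milk | fish | teacher
  4   | red | Gamma | juice | dog | lawyer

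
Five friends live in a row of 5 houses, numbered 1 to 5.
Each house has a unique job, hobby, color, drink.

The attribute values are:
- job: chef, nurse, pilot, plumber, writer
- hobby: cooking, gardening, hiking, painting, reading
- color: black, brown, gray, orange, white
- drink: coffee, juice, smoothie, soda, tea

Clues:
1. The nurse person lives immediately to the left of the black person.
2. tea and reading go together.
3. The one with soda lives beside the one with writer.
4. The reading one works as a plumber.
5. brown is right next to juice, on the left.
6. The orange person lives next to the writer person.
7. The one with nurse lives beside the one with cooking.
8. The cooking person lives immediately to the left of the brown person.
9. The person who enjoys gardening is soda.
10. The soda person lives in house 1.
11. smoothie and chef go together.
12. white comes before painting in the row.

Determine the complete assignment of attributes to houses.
Solution:

House | Job | Hobby | Color | Drink
-----------------------------------
  1   | nurse | gardening | orange | soda
  2   | writer | cooking | black | coffee
  3   | plumber | reading | brown | tea
  4   | pilot | hiking | white | juice
  5   | chef | painting | gray | smoothie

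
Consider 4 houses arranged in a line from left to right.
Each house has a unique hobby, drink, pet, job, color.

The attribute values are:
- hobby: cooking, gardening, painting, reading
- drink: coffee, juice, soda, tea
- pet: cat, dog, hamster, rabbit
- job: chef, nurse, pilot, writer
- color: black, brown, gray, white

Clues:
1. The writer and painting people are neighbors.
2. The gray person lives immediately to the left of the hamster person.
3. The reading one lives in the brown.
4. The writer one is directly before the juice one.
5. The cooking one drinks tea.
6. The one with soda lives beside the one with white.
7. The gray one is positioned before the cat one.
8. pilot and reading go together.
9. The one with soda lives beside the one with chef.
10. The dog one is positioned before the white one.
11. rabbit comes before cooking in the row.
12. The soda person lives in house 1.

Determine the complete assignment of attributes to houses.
Solution:

House | Hobby | Drink | Pet | Job | Color
-----------------------------------------
  1   | gardening | soda | dog | writer | gray
  2   | painting | juice | hamster | chef | white
  3   | reading | coffee | rabbit | pilot | brown
  4   | cooking | tea | cat | nurse | black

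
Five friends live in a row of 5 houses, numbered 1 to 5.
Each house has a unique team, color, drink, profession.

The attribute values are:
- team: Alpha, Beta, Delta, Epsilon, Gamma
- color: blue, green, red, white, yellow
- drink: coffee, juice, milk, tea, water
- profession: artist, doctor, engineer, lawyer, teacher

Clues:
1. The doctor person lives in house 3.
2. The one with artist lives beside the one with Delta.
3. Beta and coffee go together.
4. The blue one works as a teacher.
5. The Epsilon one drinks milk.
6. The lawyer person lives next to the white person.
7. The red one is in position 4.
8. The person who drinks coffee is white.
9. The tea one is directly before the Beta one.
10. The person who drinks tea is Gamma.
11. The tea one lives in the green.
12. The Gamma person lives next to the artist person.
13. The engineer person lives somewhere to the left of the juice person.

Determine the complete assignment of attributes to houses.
Solution:

House | Team | Color | Drink | Profession
-----------------------------------------
  1   | Gamma | green | tea | lawyer
  2   | Beta | white | coffee | artist
  3   | Delta | yellow | water | doctor
  4   | Epsilon | red | milk | engineer
  5   | Alpha | blue | juice | teacher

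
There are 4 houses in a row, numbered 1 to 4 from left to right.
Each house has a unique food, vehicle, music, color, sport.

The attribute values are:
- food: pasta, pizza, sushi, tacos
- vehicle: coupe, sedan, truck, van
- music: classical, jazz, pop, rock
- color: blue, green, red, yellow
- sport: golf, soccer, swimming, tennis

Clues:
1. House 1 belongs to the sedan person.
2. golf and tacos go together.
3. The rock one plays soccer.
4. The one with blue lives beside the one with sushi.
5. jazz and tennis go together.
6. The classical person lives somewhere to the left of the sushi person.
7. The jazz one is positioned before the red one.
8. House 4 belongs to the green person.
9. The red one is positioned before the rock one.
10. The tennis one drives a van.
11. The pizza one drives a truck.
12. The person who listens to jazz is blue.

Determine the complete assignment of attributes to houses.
Solution:

House | Food | Vehicle | Music | Color | Sport
----------------------------------------------
  1   | tacos | sedan | classical | yellow | golf
  2   | pasta | van | jazz | blue | tennis
  3   | sushi | coupe | pop | red | swimming
  4   | pizza | truck | rock | green | soccer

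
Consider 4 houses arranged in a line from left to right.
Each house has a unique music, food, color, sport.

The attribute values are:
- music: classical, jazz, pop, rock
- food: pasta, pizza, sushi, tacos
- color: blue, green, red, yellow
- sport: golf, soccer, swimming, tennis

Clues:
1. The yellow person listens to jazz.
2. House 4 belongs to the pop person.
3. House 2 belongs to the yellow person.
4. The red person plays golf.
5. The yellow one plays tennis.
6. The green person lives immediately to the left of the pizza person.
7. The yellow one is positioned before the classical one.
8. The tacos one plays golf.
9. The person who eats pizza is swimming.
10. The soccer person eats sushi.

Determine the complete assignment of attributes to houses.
Solution:

House | Music | Food | Color | Sport
------------------------------------
  1   | rock | tacos | red | golf
  2   | jazz | pasta | yellow | tennis
  3   | classical | sushi | green | soccer
  4   | pop | pizza | blue | swimming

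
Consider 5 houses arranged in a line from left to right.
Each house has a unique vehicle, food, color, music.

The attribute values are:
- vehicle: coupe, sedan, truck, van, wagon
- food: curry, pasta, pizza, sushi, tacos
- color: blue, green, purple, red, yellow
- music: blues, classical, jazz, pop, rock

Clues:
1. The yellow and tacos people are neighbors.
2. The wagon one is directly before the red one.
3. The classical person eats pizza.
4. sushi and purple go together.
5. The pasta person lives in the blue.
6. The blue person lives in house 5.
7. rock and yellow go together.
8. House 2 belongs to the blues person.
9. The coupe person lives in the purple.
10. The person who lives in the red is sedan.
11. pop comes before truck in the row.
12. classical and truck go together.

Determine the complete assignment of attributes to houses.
Solution:

House | Vehicle | Food | Color | Music
--------------------------------------
  1   | wagon | curry | yellow | rock
  2   | sedan | tacos | red | blues
  3   | coupe | sushi | purple | pop
  4   | truck | pizza | green | classical
  5   | van | pasta | blue | jazz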